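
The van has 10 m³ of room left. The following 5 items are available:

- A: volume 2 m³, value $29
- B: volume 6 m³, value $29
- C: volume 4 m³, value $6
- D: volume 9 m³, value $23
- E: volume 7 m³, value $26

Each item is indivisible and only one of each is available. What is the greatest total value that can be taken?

$58

Check high-value combinations within 10 m³:
- A+B: volume 2+6=8, value 29+29=58
- A+E: volume 2+7=9, value 29+26=55
- A+C: volume 2+4=6, value 29+6=35
- B+C: volume 6+4=10, value 29+6=35
Best: $58.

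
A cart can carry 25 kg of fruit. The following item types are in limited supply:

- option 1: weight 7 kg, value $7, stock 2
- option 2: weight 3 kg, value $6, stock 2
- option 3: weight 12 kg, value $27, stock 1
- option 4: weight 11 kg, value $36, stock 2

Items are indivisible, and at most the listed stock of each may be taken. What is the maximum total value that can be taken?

Top feasible selections:
- 1×option 2 + 2×option 4: weight 25, value 78
- 2×option 4: weight 22, value 72
Best: $78.

$78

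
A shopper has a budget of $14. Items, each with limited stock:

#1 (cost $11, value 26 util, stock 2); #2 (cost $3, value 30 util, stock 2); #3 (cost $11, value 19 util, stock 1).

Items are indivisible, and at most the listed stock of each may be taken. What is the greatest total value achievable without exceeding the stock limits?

60 util

Best selections within cost 14 and stock limits:
- 2×#2: cost 6, value 60
- 1×#1 + 1×#2: cost 14, value 56
- 1×#2 + 1×#3: cost 14, value 49
- 1×#2: cost 3, value 30
Best: 60 util.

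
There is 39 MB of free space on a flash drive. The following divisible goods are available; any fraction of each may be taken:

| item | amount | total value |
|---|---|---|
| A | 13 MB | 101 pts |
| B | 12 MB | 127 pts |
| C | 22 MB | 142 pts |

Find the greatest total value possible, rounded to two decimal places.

318.36

Take in order of value per unit:
- B (127/12 per unit): all 12 → value 127, running total 127.00
- A (101/13 per unit): all 13 → value 101, running total 228.00
- C (142/22 per unit): 14 of 22 → value 14×142/22 = 90.3636, running total 318.36
Total 318.36.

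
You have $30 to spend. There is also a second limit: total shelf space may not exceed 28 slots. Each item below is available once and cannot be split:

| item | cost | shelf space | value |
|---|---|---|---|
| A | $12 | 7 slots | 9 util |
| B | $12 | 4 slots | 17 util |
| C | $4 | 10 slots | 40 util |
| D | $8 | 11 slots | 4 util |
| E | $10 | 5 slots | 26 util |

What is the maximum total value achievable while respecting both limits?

Feasible sets respecting both limits:
- B+C+E: cost 26, shelf space 19, value 83
- A+C+E: cost 26, shelf space 22, value 75
- C+D+E: cost 22, shelf space 26, value 70
Best: 83 util.

83 util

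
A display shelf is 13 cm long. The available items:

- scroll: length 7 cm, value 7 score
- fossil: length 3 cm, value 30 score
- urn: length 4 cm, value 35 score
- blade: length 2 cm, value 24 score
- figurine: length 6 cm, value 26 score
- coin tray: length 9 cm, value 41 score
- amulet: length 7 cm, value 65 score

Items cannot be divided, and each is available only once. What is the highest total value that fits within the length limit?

124 score

This is a 0/1 knapsack; check combinations near the capacity.
- urn+blade+amulet: length 4+2+7=13, value 35+24+65=124
- fossil+blade+amulet: length 3+2+7=12, value 30+24+65=119
- urn+amulet: length 4+7=11, value 35+65=100
- fossil+amulet: length 3+7=10, value 30+65=95
- fossil+urn+figurine: length 3+4+6=13, value 30+35+26=91
Best: 124 score.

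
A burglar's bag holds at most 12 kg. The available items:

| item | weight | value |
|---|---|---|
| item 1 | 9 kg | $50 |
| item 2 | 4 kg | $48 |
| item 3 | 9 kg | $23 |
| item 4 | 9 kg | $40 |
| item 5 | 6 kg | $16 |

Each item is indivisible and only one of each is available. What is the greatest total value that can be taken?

Check high-value combinations within 12 kg:
- item 2+item 5: weight 4+6=10, value 48+16=64
- item 1: weight 9, value 50
- item 2: weight 4, value 48
Best: $64.

$64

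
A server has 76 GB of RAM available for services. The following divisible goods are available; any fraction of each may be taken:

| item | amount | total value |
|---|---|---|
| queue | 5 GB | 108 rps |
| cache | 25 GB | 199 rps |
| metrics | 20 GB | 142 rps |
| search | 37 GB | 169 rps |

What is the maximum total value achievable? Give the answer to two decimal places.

567.76

Take in order of value per unit:
- queue (108/5 per unit): all 5 → value 108, running total 108.00
- cache (199/25 per unit): all 25 → value 199, running total 307.00
- metrics (142/20 per unit): all 20 → value 142, running total 449.00
- search (169/37 per unit): 26 of 37 → value 26×169/37 = 118.7568, running total 567.76
Total 567.76.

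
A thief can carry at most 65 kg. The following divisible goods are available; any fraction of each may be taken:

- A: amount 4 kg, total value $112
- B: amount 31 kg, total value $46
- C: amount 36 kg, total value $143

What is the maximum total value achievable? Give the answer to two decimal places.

Take in order of value per unit:
- A (112/4 per unit): all 4 → value 112, running total 112.00
- C (143/36 per unit): all 36 → value 143, running total 255.00
- B (46/31 per unit): 25 of 31 → value 25×46/31 = 37.0968, running total 292.10
Total 292.10.

292.10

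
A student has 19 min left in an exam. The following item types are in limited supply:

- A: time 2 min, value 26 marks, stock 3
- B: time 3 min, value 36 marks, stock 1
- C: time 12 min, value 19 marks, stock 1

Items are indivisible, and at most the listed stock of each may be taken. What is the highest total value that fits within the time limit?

Top feasible selections:
- 3×A + 1×B: time 9, value 114
- 2×A + 1×B + 1×C: time 19, value 107
Best: 114 marks.

114 marks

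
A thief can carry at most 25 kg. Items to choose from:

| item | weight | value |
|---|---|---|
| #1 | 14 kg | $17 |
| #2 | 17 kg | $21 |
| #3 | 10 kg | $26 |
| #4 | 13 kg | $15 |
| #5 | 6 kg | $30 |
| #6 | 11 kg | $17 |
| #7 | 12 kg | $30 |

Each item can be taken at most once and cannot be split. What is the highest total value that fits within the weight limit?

$60

Check high-value combinations within 25 kg:
- #5+#7: weight 6+12=18, value 30+30=60
- #3+#5: weight 10+6=16, value 26+30=56
- #3+#7: weight 10+12=22, value 26+30=56
- #2+#5: weight 17+6=23, value 21+30=51
Best: $60.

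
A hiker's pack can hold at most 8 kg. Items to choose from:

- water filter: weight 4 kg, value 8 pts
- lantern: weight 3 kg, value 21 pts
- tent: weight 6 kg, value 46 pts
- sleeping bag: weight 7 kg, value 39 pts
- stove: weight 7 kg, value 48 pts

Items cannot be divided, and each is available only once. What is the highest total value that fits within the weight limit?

48 pts

This is a 0/1 knapsack; check combinations near the capacity.
- stove: weight 7, value 48
- tent: weight 6, value 46
- sleeping bag: weight 7, value 39
Best: 48 pts.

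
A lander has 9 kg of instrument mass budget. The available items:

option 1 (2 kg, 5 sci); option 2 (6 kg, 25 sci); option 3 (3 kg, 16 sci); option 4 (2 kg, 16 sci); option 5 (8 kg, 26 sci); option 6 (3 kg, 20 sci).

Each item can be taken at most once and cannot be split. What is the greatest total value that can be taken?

Check high-value combinations within 9 kg:
- option 3+option 4+option 6: mass 3+2+3=8, value 16+16+20=52
- option 2+option 6: mass 6+3=9, value 25+20=45
- option 1+option 4+option 6: mass 2+2+3=7, value 5+16+20=41
Best: 52 sci.

52 sci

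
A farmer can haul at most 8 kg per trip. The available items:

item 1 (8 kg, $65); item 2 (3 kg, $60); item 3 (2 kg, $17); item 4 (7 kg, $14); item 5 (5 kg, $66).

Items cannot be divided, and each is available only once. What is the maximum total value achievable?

Check high-value combinations within 8 kg:
- item 2+item 5: weight 3+5=8, value 60+66=126
- item 3+item 5: weight 2+5=7, value 17+66=83
- item 2+item 3: weight 3+2=5, value 60+17=77
- item 5: weight 5, value 66
Best: $126.

$126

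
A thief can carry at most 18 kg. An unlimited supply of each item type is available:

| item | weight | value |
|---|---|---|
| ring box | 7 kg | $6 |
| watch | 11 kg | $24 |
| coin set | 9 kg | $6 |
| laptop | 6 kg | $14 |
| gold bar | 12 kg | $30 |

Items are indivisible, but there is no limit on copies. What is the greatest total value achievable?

Best value-per-unit is gold bar at 30/12; filling with it alone gives 1×30 = 30.
Optimal mix: 1×laptop + 1×gold bar → weight 18, value 44.

$44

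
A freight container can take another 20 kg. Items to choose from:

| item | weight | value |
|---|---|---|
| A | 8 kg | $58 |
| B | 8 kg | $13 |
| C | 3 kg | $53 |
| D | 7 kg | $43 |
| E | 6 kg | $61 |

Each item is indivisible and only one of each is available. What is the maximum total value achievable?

$172

Check high-value combinations within 20 kg:
- A+C+E: weight 8+3+6=17, value 58+53+61=172
- C+D+E: weight 3+7+6=16, value 53+43+61=157
- A+C+D: weight 8+3+7=18, value 58+53+43=154
- B+C+E: weight 8+3+6=17, value 13+53+61=127
- A+B+C: weight 8+8+3=19, value 58+13+53=124
Best: $172.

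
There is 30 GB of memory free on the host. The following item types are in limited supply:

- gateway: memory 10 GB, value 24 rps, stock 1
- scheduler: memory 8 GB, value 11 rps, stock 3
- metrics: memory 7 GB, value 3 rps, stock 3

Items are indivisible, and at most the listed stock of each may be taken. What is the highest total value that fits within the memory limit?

Best selections within memory 30 and stock limits:
- 1×gateway + 2×scheduler: memory 26, value 46
- 1×gateway + 1×scheduler + 1×metrics: memory 25, value 38
Best: 46 rps.

46 rps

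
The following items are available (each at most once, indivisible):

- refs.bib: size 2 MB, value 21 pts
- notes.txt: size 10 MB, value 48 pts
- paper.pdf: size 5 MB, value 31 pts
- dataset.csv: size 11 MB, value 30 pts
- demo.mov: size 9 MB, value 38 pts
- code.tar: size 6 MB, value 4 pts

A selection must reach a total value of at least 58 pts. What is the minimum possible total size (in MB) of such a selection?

11

Subsets with value ≥ 58, sorted by total size:
- refs.bib+demo.mov: size 11, value 59
- refs.bib+notes.txt: size 12, value 69
Minimum size: 11 MB.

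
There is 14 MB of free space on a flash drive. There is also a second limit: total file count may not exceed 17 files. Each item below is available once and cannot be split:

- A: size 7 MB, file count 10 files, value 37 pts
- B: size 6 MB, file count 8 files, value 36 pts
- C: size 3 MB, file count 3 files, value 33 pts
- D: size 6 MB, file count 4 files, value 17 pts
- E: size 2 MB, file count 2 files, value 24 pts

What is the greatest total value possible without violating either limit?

Feasible sets respecting both limits:
- A+C+E: size 12, file count 15, value 94
- B+C+E: size 11, file count 13, value 93
- B+D+E: size 14, file count 14, value 77
Best: 94 pts.

94 pts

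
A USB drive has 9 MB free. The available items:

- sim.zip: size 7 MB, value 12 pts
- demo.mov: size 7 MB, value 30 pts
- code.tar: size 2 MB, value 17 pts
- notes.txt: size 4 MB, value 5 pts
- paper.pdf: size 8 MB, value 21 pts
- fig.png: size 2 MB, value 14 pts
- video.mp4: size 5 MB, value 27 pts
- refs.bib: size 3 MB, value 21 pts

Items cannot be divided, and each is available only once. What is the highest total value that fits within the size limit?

Check high-value combinations within 9 MB:
- code.tar+fig.png+video.mp4: size 2+2+5=9, value 17+14+27=58
- code.tar+fig.png+refs.bib: size 2+2+3=7, value 17+14+21=52
- video.mp4+refs.bib: size 5+3=8, value 27+21=48
Best: 58 pts.

58 pts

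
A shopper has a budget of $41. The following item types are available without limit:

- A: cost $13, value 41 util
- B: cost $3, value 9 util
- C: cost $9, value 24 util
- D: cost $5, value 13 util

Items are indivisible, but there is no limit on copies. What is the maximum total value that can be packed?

127 util

Best value-per-unit is A at 41/13; filling with it alone gives 3×41 = 123.
Optimal mix: 2×A + 5×B → cost 41, value 127.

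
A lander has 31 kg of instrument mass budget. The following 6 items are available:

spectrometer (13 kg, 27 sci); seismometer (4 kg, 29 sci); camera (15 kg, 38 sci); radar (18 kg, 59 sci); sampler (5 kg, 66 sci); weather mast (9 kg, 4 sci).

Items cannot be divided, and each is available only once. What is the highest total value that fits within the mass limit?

154 sci

Check high-value combinations within 31 kg:
- seismometer+radar+sampler: mass 4+18+5=27, value 29+59+66=154
- seismometer+camera+sampler: mass 4+15+5=24, value 29+38+66=133
- spectrometer+seismometer+sampler+weather mast: mass 13+4+5+9=31, value 27+29+66+4=126
- radar+sampler: mass 18+5=23, value 59+66=125
Best: 154 sci.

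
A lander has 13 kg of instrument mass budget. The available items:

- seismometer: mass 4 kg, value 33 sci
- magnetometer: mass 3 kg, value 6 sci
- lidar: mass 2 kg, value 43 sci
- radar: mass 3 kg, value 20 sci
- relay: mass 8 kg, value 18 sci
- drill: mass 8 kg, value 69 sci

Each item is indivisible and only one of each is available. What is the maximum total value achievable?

Check high-value combinations within 13 kg:
- lidar+radar+drill: mass 2+3+8=13, value 43+20+69=132
- magnetometer+lidar+drill: mass 3+2+8=13, value 6+43+69=118
- lidar+drill: mass 2+8=10, value 43+69=112
- seismometer+magnetometer+lidar+radar: mass 4+3+2+3=12, value 33+6+43+20=102
- seismometer+drill: mass 4+8=12, value 33+69=102
Best: 132 sci.

132 sci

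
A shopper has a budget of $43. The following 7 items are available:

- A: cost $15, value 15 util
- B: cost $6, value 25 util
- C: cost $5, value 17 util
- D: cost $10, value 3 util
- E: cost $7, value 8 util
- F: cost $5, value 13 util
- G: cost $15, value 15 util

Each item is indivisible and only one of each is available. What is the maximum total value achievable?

78 util

Check high-value combinations within $43:
- A+B+C+E+F: cost 15+6+5+7+5=38, value 15+25+17+8+13=78
- B+C+E+F+G: cost 6+5+7+5+15=38, value 25+17+8+13+15=78
- A+B+C+D+F: cost 15+6+5+10+5=41, value 15+25+17+3+13=73
Best: 78 util.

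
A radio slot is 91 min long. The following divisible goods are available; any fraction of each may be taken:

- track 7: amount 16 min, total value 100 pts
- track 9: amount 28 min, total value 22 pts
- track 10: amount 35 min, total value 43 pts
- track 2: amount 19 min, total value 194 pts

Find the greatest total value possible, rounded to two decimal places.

353.50

Take in order of value per unit:
- track 2 (194/19 per unit): all 19 → value 194, running total 194.00
- track 7 (100/16 per unit): all 16 → value 100, running total 294.00
- track 10 (43/35 per unit): all 35 → value 43, running total 337.00
- track 9 (22/28 per unit): 21 of 28 → value 21×22/28 = 16.5000, running total 353.50
Total 353.50.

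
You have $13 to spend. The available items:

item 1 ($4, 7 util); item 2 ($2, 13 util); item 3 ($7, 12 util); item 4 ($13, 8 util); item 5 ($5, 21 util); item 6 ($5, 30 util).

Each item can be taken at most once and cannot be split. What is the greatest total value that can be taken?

Check high-value combinations within $13:
- item 2+item 5+item 6: cost 2+5+5=12, value 13+21+30=64
- item 5+item 6: cost 5+5=10, value 21+30=51
- item 1+item 2+item 6: cost 4+2+5=11, value 7+13+30=50
Best: 64 util.

64 util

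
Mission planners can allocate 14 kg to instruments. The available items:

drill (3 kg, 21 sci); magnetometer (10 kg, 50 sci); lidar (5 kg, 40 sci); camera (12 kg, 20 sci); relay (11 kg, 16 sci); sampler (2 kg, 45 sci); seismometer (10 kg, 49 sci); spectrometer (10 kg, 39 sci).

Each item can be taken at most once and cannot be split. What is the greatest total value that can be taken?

106 sci

Check high-value combinations within 14 kg:
- drill+lidar+sampler: mass 3+5+2=10, value 21+40+45=106
- magnetometer+sampler: mass 10+2=12, value 50+45=95
- sampler+seismometer: mass 2+10=12, value 45+49=94
- lidar+sampler: mass 5+2=7, value 40+45=85
Best: 106 sci.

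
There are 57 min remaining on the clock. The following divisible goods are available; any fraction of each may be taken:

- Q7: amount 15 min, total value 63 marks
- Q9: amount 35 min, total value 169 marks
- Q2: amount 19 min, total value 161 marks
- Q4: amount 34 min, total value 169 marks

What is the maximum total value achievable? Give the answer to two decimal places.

349.31

Take in order of value per unit:
- Q2 (161/19 per unit): all 19 → value 161, running total 161.00
- Q4 (169/34 per unit): all 34 → value 169, running total 330.00
- Q9 (169/35 per unit): 4 of 35 → value 4×169/35 = 19.3143, running total 349.31
Total 349.31.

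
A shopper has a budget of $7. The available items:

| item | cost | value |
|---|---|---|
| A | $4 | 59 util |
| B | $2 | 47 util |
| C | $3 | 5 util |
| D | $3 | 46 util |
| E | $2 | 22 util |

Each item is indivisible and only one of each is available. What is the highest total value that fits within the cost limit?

Check high-value combinations within $7:
- B+D+E: cost 2+3+2=7, value 47+46+22=115
- A+B: cost 4+2=6, value 59+47=106
- A+D: cost 4+3=7, value 59+46=105
- B+D: cost 2+3=5, value 47+46=93
- A+E: cost 4+2=6, value 59+22=81
Best: 115 util.

115 util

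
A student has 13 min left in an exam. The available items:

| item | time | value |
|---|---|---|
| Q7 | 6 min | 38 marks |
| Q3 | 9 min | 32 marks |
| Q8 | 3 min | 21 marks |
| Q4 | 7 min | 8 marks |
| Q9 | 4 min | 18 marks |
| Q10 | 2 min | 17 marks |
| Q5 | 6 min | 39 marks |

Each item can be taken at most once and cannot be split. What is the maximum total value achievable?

Check high-value combinations within 13 min:
- Q8+Q9+Q5: time 3+4+6=13, value 21+18+39=78
- Q8+Q10+Q5: time 3+2+6=11, value 21+17+39=77
- Q7+Q5: time 6+6=12, value 38+39=77
Best: 78 marks.

78 marks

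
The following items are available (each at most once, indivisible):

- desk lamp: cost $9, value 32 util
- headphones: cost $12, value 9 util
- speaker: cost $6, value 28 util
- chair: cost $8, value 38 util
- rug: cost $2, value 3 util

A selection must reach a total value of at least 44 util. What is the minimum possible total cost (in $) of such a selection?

14

Subsets with value ≥ 44, sorted by total cost:
- speaker+chair: cost 14, value 66
- desk lamp+speaker: cost 15, value 60
- speaker+chair+rug: cost 16, value 69
- desk lamp+chair: cost 17, value 70
Minimum cost: 14 $.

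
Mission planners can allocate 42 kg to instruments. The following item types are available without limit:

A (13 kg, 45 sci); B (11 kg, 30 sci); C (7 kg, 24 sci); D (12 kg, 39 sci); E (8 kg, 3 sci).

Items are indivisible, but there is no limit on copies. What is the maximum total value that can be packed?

144 sci

Best value-per-unit is A at 45/13; filling with it alone gives 3×45 = 135.
Optimal mix: 6×C → mass 42, value 144.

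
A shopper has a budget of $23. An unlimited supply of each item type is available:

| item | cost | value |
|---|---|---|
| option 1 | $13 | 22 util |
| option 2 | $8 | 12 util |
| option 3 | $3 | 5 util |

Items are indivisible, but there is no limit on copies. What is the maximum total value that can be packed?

Best value-per-unit is option 1 at 22/13; filling with it alone gives 1×22 = 22.
Optimal mix: 1×option 1 + 3×option 3 → cost 22, value 37.

37 util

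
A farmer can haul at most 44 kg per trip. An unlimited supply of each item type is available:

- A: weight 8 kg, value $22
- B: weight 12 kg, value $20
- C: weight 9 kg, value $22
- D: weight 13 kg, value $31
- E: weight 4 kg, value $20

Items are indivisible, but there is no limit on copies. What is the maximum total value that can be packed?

Best value-per-unit is E at 20/4, and filling with it alone uses weight 11×4=44. No mix of the others beats 11×20 = 220.

$220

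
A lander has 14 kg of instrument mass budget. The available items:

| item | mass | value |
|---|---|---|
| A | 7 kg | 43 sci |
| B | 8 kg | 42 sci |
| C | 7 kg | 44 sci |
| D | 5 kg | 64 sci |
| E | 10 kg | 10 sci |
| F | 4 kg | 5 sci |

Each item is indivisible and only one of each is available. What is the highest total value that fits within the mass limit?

Check high-value combinations within 14 kg:
- C+D: mass 7+5=12, value 44+64=108
- A+D: mass 7+5=12, value 43+64=107
- B+D: mass 8+5=13, value 42+64=106
Best: 108 sci.

108 sci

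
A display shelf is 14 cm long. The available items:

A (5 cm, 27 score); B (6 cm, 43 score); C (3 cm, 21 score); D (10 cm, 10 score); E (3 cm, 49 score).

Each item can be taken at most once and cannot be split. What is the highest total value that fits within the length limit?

Check high-value combinations within 14 cm:
- A+B+E: length 5+6+3=14, value 27+43+49=119
- B+C+E: length 6+3+3=12, value 43+21+49=113
- A+C+E: length 5+3+3=11, value 27+21+49=97
- B+E: length 6+3=9, value 43+49=92
Best: 119 score.

119 score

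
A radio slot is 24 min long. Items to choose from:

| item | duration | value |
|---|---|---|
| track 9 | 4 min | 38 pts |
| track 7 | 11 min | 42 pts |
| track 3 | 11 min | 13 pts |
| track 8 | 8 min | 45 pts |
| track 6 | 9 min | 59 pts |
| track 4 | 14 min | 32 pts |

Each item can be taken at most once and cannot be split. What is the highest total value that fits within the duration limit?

142 pts

Check high-value combinations within 24 min:
- track 9+track 8+track 6: duration 4+8+9=21, value 38+45+59=142
- track 9+track 7+track 6: duration 4+11+9=24, value 38+42+59=139
- track 9+track 7+track 8: duration 4+11+8=23, value 38+42+45=125
Best: 142 pts.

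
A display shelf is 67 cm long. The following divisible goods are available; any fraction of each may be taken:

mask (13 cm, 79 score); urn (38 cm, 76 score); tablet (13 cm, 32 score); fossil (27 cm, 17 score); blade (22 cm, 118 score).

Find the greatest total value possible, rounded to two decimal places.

267.00

Take in order of value per unit:
- mask (79/13 per unit): all 13 → value 79, running total 79.00
- blade (118/22 per unit): all 22 → value 118, running total 197.00
- tablet (32/13 per unit): all 13 → value 32, running total 229.00
- urn (76/38 per unit): 19 of 38 → value 19×76/38 = 38.0000, running total 267.00
Total 267.00.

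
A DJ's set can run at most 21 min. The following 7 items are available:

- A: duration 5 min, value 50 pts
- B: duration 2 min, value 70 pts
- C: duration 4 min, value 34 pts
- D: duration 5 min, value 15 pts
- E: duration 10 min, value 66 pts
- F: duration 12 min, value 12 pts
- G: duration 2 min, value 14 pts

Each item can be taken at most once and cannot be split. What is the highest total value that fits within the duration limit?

220 pts

Check high-value combinations within 21 min:
- A+B+C+E: duration 5+2+4+10=21, value 50+70+34+66=220
- A+B+E+G: duration 5+2+10+2=19, value 50+70+66+14=200
- A+B+E: duration 5+2+10=17, value 50+70+66=186
- B+C+D+E: duration 2+4+5+10=21, value 70+34+15+66=185
Best: 220 pts.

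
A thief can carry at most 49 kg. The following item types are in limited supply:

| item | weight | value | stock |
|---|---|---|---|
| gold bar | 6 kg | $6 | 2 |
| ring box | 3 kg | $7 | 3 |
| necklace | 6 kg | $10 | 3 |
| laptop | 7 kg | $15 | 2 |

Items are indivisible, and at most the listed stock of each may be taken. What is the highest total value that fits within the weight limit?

$87

Top feasible selections:
- 1×gold bar + 3×ring box + 3×necklace + 2×laptop: weight 47, value 87
- 2×gold bar + 3×ring box + 2×necklace + 2×laptop: weight 47, value 83
- 3×ring box + 3×necklace + 2×laptop: weight 41, value 81
Best: $87.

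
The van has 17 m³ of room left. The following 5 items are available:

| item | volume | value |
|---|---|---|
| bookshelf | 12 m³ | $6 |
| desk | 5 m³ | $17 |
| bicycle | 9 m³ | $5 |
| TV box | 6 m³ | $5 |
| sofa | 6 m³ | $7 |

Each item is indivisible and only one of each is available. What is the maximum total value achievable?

Check high-value combinations within 17 m³:
- desk+TV box+sofa: volume 5+6+6=17, value 17+5+7=29
- desk+sofa: volume 5+6=11, value 17+7=24
- bookshelf+desk: volume 12+5=17, value 6+17=23
- desk+TV box: volume 5+6=11, value 17+5=22
Best: $29.

$29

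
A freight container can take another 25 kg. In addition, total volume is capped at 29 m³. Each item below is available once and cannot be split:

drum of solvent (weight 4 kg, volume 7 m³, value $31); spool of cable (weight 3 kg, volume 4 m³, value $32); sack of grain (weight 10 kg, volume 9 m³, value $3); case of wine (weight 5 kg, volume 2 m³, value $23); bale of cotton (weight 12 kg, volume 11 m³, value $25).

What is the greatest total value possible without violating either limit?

$111

Feasible sets respecting both limits:
- drum of solvent+spool of cable+case of wine+bale of cotton: weight 24, volume 24, value 111
- drum of solvent+spool of cable+sack of grain+case of wine: weight 22, volume 22, value 89
- drum of solvent+spool of cable+bale of cotton: weight 19, volume 22, value 88
- drum of solvent+spool of cable+case of wine: weight 12, volume 13, value 86
Best: $111.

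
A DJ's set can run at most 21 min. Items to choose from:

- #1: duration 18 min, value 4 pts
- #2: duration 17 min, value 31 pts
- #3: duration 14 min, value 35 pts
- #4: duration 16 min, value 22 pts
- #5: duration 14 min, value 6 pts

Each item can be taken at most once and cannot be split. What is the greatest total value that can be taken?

This is a 0/1 knapsack; check combinations near the capacity.
- #3: duration 14, value 35
- #2: duration 17, value 31
- #4: duration 16, value 22
Best: 35 pts.

35 pts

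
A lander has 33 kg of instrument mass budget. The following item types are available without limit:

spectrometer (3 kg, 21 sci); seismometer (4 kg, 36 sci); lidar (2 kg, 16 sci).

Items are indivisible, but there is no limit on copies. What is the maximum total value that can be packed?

Best value-per-unit is seismometer at 36/4; filling with it alone gives 8×36 = 288.
Optimal mix: 1×spectrometer + 7×seismometer + 1×lidar → mass 33, value 289.

289 sci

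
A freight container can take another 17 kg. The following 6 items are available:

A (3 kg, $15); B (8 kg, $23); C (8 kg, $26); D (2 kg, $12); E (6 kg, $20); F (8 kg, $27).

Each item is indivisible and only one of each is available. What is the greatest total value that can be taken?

This is a 0/1 knapsack; check combinations near the capacity.
- A+E+F: weight 3+6+8=17, value 15+20+27=62
- A+C+E: weight 3+8+6=17, value 15+26+20=61
- D+E+F: weight 2+6+8=16, value 12+20+27=59
Best: $62.

$62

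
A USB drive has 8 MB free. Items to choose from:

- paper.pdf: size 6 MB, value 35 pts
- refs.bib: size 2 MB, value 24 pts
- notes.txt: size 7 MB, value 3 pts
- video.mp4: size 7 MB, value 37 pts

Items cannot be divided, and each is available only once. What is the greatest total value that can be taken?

This is a 0/1 knapsack; check combinations near the capacity.
- paper.pdf+refs.bib: size 6+2=8, value 35+24=59
- video.mp4: size 7, value 37
- paper.pdf: size 6, value 35
Best: 59 pts.

59 pts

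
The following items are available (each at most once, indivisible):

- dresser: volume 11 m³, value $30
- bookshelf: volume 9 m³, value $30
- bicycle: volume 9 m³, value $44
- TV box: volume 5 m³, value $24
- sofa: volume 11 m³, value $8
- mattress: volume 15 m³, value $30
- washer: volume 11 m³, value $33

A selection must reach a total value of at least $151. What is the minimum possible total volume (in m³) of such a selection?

Subsets with value ≥ 151, sorted by total volume:
- dresser+bookshelf+bicycle+TV box+washer: volume 45, value 161
- bookshelf+bicycle+TV box+mattress+washer: volume 49, value 161
- dresser+bookshelf+bicycle+TV box+mattress: volume 49, value 158
Minimum volume: 45 m³.

45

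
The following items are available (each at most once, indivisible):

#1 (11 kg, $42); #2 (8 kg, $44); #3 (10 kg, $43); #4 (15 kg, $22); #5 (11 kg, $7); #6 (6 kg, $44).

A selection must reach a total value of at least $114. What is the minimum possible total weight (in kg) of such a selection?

24

Subsets with value ≥ 114, sorted by total weight:
- #2+#3+#6: weight 24, value 131
- #1+#2+#6: weight 25, value 130
- #1+#3+#6: weight 27, value 129
Minimum weight: 24 kg.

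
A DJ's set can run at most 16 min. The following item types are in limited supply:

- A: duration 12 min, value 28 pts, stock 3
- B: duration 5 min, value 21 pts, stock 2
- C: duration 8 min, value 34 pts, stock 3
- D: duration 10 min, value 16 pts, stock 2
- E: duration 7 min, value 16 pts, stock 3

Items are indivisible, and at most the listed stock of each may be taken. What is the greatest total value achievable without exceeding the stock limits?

68 pts

Top feasible selections:
- 2×C: duration 16, value 68
- 1×B + 1×C: duration 13, value 55
Best: 68 pts.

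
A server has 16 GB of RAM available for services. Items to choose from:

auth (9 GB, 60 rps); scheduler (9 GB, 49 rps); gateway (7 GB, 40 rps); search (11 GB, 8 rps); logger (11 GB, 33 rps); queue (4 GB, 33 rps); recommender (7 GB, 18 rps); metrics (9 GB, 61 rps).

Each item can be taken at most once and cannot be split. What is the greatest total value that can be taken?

Check high-value combinations within 16 GB:
- gateway+metrics: memory 7+9=16, value 40+61=101
- auth+gateway: memory 9+7=16, value 60+40=100
- queue+metrics: memory 4+9=13, value 33+61=94
Best: 101 rps.

101 rps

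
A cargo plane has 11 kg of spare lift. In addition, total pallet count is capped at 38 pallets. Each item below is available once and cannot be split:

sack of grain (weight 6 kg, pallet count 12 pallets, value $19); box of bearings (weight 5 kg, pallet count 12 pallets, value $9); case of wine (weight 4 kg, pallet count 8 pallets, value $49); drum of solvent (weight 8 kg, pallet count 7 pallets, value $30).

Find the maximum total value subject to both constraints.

$68

Feasible sets respecting both limits:
- sack of grain+case of wine: weight 10, pallet count 20, value 68
- box of bearings+case of wine: weight 9, pallet count 20, value 58
- case of wine: weight 4, pallet count 8, value 49
Best: $68.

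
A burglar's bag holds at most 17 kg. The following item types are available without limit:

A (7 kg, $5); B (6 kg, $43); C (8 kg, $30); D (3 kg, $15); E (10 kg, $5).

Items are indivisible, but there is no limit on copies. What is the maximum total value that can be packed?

$101

Best value-per-unit is B at 43/6; filling with it alone gives 2×43 = 86.
Optimal mix: 2×B + 1×D → weight 15, value 101.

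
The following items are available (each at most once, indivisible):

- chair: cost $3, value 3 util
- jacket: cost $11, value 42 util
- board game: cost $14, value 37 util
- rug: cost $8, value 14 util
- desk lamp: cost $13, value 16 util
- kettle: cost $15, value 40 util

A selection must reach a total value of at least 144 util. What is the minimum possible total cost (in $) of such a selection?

Subsets with value ≥ 144, sorted by total cost:
- jacket+board game+rug+desk lamp+kettle: cost 61, value 149
- chair+jacket+board game+rug+desk lamp+kettle: cost 64, value 152
Minimum cost: 61 $.

61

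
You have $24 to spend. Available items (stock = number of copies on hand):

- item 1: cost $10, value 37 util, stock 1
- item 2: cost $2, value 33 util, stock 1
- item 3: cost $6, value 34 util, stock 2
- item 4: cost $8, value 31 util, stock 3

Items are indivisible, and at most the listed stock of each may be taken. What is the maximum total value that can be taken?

138 util

Top feasible selections:
- 1×item 1 + 1×item 2 + 2×item 3: cost 24, value 138
- 1×item 2 + 2×item 3 + 1×item 4: cost 22, value 132
- 1×item 2 + 1×item 3 + 2×item 4: cost 24, value 129
Best: 138 util.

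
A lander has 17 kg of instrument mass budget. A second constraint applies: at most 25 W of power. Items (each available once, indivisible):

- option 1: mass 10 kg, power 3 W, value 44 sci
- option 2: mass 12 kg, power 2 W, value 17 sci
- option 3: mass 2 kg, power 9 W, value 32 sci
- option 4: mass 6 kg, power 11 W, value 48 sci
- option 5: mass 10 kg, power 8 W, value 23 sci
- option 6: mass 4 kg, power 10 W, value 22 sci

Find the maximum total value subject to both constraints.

Feasible sets respecting both limits:
- option 1+option 3+option 6: mass 16, power 22, value 98
- option 1+option 4: mass 16, power 14, value 92
- option 3+option 4: mass 8, power 20, value 80
Best: 98 sci.

98 sci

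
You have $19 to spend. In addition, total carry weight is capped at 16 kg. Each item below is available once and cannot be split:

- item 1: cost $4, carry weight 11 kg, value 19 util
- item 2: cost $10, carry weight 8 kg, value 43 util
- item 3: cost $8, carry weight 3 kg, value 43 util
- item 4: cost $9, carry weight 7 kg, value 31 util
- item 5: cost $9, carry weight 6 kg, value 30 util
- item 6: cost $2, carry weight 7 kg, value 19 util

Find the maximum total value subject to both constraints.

Feasible sets respecting both limits:
- item 3+item 5+item 6: cost 19, carry weight 16, value 92
- item 2+item 3: cost 18, carry weight 11, value 86
- item 2+item 4: cost 19, carry weight 15, value 74
- item 3+item 4: cost 17, carry weight 10, value 74
Best: 92 util.

92 util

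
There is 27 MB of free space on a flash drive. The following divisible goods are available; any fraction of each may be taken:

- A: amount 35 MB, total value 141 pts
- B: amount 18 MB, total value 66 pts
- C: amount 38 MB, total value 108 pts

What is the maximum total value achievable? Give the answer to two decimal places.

108.77

Take in order of value per unit:
- A (141/35 per unit): 27 of 35 → value 27×141/35 = 108.7714, running total 108.77
Total 108.77.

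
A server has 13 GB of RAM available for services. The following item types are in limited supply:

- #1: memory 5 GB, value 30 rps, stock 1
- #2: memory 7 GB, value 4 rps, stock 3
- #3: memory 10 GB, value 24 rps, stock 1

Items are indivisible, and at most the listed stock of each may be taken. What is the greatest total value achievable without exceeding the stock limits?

Best selections within memory 13 and stock limits:
- 1×#1 + 1×#2: memory 12, value 34
- 1×#1: memory 5, value 30
Best: 34 rps.

34 rps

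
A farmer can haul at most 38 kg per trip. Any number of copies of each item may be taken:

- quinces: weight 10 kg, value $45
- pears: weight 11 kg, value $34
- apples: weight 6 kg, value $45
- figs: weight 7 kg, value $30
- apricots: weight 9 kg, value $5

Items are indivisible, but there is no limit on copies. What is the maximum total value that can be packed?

Best value-per-unit is apples at 45/6, and filling with it alone uses weight 6×6=36. No mix of the others beats 6×45 = 270.

$270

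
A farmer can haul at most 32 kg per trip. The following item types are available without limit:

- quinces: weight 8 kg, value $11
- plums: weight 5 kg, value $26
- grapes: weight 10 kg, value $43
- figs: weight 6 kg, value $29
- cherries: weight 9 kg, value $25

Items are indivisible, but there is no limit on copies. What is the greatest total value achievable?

Best value-per-unit is plums at 26/5; filling with it alone gives 6×26 = 156.
Optimal mix: 4×plums + 2×figs → weight 32, value 162.

$162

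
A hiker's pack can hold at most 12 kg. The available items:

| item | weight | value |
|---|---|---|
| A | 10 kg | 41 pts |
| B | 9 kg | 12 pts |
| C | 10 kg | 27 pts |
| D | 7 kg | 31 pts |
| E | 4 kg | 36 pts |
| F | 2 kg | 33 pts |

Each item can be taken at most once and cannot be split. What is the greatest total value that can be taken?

74 pts

Check high-value combinations within 12 kg:
- A+F: weight 10+2=12, value 41+33=74
- E+F: weight 4+2=6, value 36+33=69
- D+E: weight 7+4=11, value 31+36=67
- D+F: weight 7+2=9, value 31+33=64
Best: 74 pts.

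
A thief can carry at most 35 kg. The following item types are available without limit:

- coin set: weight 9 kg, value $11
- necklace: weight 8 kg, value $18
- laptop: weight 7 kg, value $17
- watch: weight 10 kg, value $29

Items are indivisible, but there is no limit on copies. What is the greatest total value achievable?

$93

Best value-per-unit is watch at 29/10; filling with it alone gives 3×29 = 87.
Optimal mix: 1×necklace + 1×laptop + 2×watch → weight 35, value 93.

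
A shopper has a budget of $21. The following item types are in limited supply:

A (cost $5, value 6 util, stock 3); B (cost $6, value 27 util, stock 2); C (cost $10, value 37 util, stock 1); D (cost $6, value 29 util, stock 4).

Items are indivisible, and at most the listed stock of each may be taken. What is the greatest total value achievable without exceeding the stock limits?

Top feasible selections:
- 3×D: cost 18, value 87
- 1×B + 2×D: cost 18, value 85
- 2×B + 1×D: cost 18, value 83
- 1×A + 1×C + 1×D: cost 21, value 72
Best: 87 util.

87 util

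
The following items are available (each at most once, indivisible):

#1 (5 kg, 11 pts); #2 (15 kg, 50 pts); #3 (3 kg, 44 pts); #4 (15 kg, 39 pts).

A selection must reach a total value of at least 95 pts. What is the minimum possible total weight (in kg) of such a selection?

Subsets with value ≥ 95, sorted by total weight:
- #1+#2+#3: weight 23, value 105
- #2+#3+#4: weight 33, value 133
Minimum weight: 23 kg.

23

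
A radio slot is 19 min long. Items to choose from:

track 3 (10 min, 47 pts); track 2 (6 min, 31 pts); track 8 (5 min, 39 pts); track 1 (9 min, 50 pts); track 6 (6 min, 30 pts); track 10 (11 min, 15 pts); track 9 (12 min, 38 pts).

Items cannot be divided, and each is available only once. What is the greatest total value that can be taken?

Check high-value combinations within 19 min:
- track 2+track 8+track 6: duration 6+5+6=17, value 31+39+30=100
- track 3+track 1: duration 10+9=19, value 47+50=97
- track 8+track 1: duration 5+9=14, value 39+50=89
Best: 100 pts.

100 pts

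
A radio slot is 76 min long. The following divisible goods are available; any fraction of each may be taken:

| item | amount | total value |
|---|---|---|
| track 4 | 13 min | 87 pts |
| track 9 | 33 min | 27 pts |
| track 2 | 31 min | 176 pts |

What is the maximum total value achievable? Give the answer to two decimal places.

Take in order of value per unit:
- track 4 (87/13 per unit): all 13 → value 87, running total 87.00
- track 2 (176/31 per unit): all 31 → value 176, running total 263.00
- track 9 (27/33 per unit): 32 of 33 → value 32×27/33 = 26.1818, running total 289.18
Total 289.18.

289.18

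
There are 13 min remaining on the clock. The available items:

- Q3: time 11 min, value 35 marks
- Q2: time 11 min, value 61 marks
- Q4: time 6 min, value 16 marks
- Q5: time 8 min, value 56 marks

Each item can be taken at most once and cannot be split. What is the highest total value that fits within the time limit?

61 marks

This is a 0/1 knapsack; check combinations near the capacity.
- Q2: time 11, value 61
- Q5: time 8, value 56
- Q3: time 11, value 35
- Q4: time 6, value 16
Best: 61 marks.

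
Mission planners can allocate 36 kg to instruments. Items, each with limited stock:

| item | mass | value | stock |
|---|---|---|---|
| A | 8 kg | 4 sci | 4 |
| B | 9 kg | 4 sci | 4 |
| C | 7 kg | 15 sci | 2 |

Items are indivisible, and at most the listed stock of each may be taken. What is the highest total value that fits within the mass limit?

Best selections within mass 36 and stock limits:
- 2×A + 2×C: mass 30, value 38
- 1×A + 1×B + 2×C: mass 31, value 38
- 2×B + 2×C: mass 32, value 38
Best: 38 sci.

38 sci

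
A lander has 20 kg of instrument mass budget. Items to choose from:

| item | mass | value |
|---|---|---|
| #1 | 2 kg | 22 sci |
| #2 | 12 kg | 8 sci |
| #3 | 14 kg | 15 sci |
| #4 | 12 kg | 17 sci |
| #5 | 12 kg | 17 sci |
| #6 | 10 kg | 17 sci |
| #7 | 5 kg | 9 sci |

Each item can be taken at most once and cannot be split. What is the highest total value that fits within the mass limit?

This is a 0/1 knapsack; check combinations near the capacity.
- #1+#6+#7: mass 2+10+5=17, value 22+17+9=48
- #1+#4+#7: mass 2+12+5=19, value 22+17+9=48
- #1+#5+#7: mass 2+12+5=19, value 22+17+9=48
Best: 48 sci.

48 sci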